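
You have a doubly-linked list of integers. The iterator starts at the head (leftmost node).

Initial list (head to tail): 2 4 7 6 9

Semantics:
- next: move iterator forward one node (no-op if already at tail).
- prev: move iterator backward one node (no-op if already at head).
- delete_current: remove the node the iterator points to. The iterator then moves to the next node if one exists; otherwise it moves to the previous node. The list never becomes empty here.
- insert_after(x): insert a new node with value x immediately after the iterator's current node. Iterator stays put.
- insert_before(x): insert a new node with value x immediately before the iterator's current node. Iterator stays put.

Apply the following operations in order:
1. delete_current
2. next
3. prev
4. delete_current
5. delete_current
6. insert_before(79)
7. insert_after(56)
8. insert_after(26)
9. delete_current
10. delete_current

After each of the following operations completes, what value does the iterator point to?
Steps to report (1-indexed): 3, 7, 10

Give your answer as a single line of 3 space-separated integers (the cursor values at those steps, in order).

After 1 (delete_current): list=[4, 7, 6, 9] cursor@4
After 2 (next): list=[4, 7, 6, 9] cursor@7
After 3 (prev): list=[4, 7, 6, 9] cursor@4
After 4 (delete_current): list=[7, 6, 9] cursor@7
After 5 (delete_current): list=[6, 9] cursor@6
After 6 (insert_before(79)): list=[79, 6, 9] cursor@6
After 7 (insert_after(56)): list=[79, 6, 56, 9] cursor@6
After 8 (insert_after(26)): list=[79, 6, 26, 56, 9] cursor@6
After 9 (delete_current): list=[79, 26, 56, 9] cursor@26
After 10 (delete_current): list=[79, 56, 9] cursor@56

Answer: 4 6 56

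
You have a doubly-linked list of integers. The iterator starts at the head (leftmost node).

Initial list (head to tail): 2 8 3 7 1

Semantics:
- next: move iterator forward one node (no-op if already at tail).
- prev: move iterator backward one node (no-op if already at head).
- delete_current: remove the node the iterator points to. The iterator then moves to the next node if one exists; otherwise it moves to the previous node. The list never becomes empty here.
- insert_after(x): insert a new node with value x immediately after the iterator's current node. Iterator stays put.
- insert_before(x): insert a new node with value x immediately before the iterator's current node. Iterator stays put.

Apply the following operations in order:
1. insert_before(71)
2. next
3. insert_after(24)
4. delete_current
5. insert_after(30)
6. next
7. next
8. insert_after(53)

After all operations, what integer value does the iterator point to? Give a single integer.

Answer: 3

Derivation:
After 1 (insert_before(71)): list=[71, 2, 8, 3, 7, 1] cursor@2
After 2 (next): list=[71, 2, 8, 3, 7, 1] cursor@8
After 3 (insert_after(24)): list=[71, 2, 8, 24, 3, 7, 1] cursor@8
After 4 (delete_current): list=[71, 2, 24, 3, 7, 1] cursor@24
After 5 (insert_after(30)): list=[71, 2, 24, 30, 3, 7, 1] cursor@24
After 6 (next): list=[71, 2, 24, 30, 3, 7, 1] cursor@30
After 7 (next): list=[71, 2, 24, 30, 3, 7, 1] cursor@3
After 8 (insert_after(53)): list=[71, 2, 24, 30, 3, 53, 7, 1] cursor@3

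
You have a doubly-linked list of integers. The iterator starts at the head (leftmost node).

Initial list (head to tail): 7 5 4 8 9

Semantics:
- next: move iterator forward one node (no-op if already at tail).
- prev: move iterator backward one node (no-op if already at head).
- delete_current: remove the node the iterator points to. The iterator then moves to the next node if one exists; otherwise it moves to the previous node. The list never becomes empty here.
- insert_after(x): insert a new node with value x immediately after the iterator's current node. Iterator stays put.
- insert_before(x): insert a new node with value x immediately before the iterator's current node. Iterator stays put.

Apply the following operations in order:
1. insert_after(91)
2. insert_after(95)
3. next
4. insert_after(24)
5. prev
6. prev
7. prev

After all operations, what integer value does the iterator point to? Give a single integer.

After 1 (insert_after(91)): list=[7, 91, 5, 4, 8, 9] cursor@7
After 2 (insert_after(95)): list=[7, 95, 91, 5, 4, 8, 9] cursor@7
After 3 (next): list=[7, 95, 91, 5, 4, 8, 9] cursor@95
After 4 (insert_after(24)): list=[7, 95, 24, 91, 5, 4, 8, 9] cursor@95
After 5 (prev): list=[7, 95, 24, 91, 5, 4, 8, 9] cursor@7
After 6 (prev): list=[7, 95, 24, 91, 5, 4, 8, 9] cursor@7
After 7 (prev): list=[7, 95, 24, 91, 5, 4, 8, 9] cursor@7

Answer: 7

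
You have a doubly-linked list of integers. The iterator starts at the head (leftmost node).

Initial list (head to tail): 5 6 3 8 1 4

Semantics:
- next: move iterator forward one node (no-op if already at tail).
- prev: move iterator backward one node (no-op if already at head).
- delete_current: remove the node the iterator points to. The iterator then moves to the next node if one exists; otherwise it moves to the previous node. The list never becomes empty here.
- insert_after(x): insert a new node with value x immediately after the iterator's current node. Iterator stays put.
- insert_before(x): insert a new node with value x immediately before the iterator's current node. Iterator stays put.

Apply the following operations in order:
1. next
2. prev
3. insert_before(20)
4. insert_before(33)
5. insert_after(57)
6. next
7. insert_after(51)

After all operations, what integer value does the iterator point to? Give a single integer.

After 1 (next): list=[5, 6, 3, 8, 1, 4] cursor@6
After 2 (prev): list=[5, 6, 3, 8, 1, 4] cursor@5
After 3 (insert_before(20)): list=[20, 5, 6, 3, 8, 1, 4] cursor@5
After 4 (insert_before(33)): list=[20, 33, 5, 6, 3, 8, 1, 4] cursor@5
After 5 (insert_after(57)): list=[20, 33, 5, 57, 6, 3, 8, 1, 4] cursor@5
After 6 (next): list=[20, 33, 5, 57, 6, 3, 8, 1, 4] cursor@57
After 7 (insert_after(51)): list=[20, 33, 5, 57, 51, 6, 3, 8, 1, 4] cursor@57

Answer: 57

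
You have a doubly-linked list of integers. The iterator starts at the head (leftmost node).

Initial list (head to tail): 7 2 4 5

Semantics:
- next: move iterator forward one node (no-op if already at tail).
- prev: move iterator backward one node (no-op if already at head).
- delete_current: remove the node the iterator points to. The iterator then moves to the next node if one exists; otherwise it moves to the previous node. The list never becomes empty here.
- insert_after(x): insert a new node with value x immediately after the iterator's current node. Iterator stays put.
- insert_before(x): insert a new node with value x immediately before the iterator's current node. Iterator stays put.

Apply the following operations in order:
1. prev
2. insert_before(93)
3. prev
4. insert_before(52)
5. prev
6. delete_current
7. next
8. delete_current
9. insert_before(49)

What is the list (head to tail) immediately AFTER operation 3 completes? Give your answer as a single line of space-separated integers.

After 1 (prev): list=[7, 2, 4, 5] cursor@7
After 2 (insert_before(93)): list=[93, 7, 2, 4, 5] cursor@7
After 3 (prev): list=[93, 7, 2, 4, 5] cursor@93

Answer: 93 7 2 4 5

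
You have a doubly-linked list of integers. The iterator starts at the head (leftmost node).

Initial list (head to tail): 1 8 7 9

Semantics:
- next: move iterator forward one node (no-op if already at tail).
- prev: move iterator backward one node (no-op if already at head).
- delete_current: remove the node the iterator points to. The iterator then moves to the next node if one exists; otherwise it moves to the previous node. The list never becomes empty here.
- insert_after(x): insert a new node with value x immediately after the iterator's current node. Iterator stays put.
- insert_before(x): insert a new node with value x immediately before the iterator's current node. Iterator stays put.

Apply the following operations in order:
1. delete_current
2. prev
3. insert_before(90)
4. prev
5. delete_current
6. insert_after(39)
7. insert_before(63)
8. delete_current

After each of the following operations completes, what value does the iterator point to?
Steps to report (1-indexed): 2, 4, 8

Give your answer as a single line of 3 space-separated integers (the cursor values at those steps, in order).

Answer: 8 90 39

Derivation:
After 1 (delete_current): list=[8, 7, 9] cursor@8
After 2 (prev): list=[8, 7, 9] cursor@8
After 3 (insert_before(90)): list=[90, 8, 7, 9] cursor@8
After 4 (prev): list=[90, 8, 7, 9] cursor@90
After 5 (delete_current): list=[8, 7, 9] cursor@8
After 6 (insert_after(39)): list=[8, 39, 7, 9] cursor@8
After 7 (insert_before(63)): list=[63, 8, 39, 7, 9] cursor@8
After 8 (delete_current): list=[63, 39, 7, 9] cursor@39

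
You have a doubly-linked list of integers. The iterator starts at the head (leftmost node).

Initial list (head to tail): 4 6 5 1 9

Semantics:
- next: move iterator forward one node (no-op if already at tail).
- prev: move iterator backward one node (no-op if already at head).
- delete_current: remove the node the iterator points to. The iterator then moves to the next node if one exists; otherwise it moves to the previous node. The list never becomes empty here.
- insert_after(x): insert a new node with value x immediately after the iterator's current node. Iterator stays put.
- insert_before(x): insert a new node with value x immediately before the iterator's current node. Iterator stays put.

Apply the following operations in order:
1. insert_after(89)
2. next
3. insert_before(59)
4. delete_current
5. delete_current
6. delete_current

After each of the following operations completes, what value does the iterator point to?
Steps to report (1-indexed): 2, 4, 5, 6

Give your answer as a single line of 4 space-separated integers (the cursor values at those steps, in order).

Answer: 89 6 5 1

Derivation:
After 1 (insert_after(89)): list=[4, 89, 6, 5, 1, 9] cursor@4
After 2 (next): list=[4, 89, 6, 5, 1, 9] cursor@89
After 3 (insert_before(59)): list=[4, 59, 89, 6, 5, 1, 9] cursor@89
After 4 (delete_current): list=[4, 59, 6, 5, 1, 9] cursor@6
After 5 (delete_current): list=[4, 59, 5, 1, 9] cursor@5
After 6 (delete_current): list=[4, 59, 1, 9] cursor@1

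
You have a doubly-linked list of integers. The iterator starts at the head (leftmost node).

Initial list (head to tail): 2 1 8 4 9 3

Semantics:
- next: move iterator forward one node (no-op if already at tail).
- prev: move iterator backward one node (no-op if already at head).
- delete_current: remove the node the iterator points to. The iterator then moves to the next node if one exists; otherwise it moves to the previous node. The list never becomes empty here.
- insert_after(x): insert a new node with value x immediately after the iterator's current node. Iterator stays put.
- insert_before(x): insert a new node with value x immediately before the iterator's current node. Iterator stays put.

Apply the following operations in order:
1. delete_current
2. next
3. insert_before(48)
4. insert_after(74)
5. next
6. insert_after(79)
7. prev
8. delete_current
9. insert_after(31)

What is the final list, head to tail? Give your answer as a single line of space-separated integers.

Answer: 1 48 74 31 79 4 9 3

Derivation:
After 1 (delete_current): list=[1, 8, 4, 9, 3] cursor@1
After 2 (next): list=[1, 8, 4, 9, 3] cursor@8
After 3 (insert_before(48)): list=[1, 48, 8, 4, 9, 3] cursor@8
After 4 (insert_after(74)): list=[1, 48, 8, 74, 4, 9, 3] cursor@8
After 5 (next): list=[1, 48, 8, 74, 4, 9, 3] cursor@74
After 6 (insert_after(79)): list=[1, 48, 8, 74, 79, 4, 9, 3] cursor@74
After 7 (prev): list=[1, 48, 8, 74, 79, 4, 9, 3] cursor@8
After 8 (delete_current): list=[1, 48, 74, 79, 4, 9, 3] cursor@74
After 9 (insert_after(31)): list=[1, 48, 74, 31, 79, 4, 9, 3] cursor@74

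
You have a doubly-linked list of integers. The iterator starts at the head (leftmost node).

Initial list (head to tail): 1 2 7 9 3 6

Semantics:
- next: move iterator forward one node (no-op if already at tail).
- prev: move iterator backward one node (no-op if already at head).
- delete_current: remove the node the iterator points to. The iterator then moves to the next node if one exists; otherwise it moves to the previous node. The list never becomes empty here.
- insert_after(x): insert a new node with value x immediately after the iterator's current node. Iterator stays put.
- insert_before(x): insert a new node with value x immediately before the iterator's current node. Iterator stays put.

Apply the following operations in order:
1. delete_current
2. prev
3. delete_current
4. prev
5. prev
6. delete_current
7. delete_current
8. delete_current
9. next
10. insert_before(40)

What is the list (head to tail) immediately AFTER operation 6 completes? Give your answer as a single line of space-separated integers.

Answer: 9 3 6

Derivation:
After 1 (delete_current): list=[2, 7, 9, 3, 6] cursor@2
After 2 (prev): list=[2, 7, 9, 3, 6] cursor@2
After 3 (delete_current): list=[7, 9, 3, 6] cursor@7
After 4 (prev): list=[7, 9, 3, 6] cursor@7
After 5 (prev): list=[7, 9, 3, 6] cursor@7
After 6 (delete_current): list=[9, 3, 6] cursor@9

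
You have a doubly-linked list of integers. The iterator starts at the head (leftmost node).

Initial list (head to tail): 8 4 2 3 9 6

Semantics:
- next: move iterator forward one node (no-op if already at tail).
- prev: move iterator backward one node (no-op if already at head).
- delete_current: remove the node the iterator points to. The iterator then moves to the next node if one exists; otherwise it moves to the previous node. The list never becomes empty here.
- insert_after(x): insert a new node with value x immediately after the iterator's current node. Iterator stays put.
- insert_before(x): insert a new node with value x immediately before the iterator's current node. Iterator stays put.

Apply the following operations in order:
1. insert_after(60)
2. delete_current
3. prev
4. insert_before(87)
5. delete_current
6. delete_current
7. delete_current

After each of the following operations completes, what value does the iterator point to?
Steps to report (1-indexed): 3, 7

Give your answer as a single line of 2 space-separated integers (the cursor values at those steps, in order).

Answer: 60 3

Derivation:
After 1 (insert_after(60)): list=[8, 60, 4, 2, 3, 9, 6] cursor@8
After 2 (delete_current): list=[60, 4, 2, 3, 9, 6] cursor@60
After 3 (prev): list=[60, 4, 2, 3, 9, 6] cursor@60
After 4 (insert_before(87)): list=[87, 60, 4, 2, 3, 9, 6] cursor@60
After 5 (delete_current): list=[87, 4, 2, 3, 9, 6] cursor@4
After 6 (delete_current): list=[87, 2, 3, 9, 6] cursor@2
After 7 (delete_current): list=[87, 3, 9, 6] cursor@3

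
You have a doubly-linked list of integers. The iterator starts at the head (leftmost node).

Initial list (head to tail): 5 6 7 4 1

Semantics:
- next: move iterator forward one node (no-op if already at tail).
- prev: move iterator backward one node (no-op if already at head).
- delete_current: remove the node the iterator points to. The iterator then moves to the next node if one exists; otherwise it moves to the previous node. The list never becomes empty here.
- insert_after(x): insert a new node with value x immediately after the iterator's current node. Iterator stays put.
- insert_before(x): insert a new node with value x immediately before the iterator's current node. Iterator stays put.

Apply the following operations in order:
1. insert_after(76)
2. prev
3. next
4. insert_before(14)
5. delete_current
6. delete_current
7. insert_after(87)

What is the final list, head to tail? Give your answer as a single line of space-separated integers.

Answer: 5 14 7 87 4 1

Derivation:
After 1 (insert_after(76)): list=[5, 76, 6, 7, 4, 1] cursor@5
After 2 (prev): list=[5, 76, 6, 7, 4, 1] cursor@5
After 3 (next): list=[5, 76, 6, 7, 4, 1] cursor@76
After 4 (insert_before(14)): list=[5, 14, 76, 6, 7, 4, 1] cursor@76
After 5 (delete_current): list=[5, 14, 6, 7, 4, 1] cursor@6
After 6 (delete_current): list=[5, 14, 7, 4, 1] cursor@7
After 7 (insert_after(87)): list=[5, 14, 7, 87, 4, 1] cursor@7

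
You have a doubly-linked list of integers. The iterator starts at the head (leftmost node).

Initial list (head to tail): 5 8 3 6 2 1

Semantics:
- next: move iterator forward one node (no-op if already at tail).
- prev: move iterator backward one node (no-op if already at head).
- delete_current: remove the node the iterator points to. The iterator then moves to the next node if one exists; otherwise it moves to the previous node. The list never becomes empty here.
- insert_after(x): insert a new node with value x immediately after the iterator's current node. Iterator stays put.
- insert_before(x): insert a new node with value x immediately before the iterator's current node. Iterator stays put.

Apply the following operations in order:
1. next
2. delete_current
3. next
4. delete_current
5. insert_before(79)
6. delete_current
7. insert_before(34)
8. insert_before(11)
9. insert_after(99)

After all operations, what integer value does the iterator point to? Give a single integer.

Answer: 1

Derivation:
After 1 (next): list=[5, 8, 3, 6, 2, 1] cursor@8
After 2 (delete_current): list=[5, 3, 6, 2, 1] cursor@3
After 3 (next): list=[5, 3, 6, 2, 1] cursor@6
After 4 (delete_current): list=[5, 3, 2, 1] cursor@2
After 5 (insert_before(79)): list=[5, 3, 79, 2, 1] cursor@2
After 6 (delete_current): list=[5, 3, 79, 1] cursor@1
After 7 (insert_before(34)): list=[5, 3, 79, 34, 1] cursor@1
After 8 (insert_before(11)): list=[5, 3, 79, 34, 11, 1] cursor@1
After 9 (insert_after(99)): list=[5, 3, 79, 34, 11, 1, 99] cursor@1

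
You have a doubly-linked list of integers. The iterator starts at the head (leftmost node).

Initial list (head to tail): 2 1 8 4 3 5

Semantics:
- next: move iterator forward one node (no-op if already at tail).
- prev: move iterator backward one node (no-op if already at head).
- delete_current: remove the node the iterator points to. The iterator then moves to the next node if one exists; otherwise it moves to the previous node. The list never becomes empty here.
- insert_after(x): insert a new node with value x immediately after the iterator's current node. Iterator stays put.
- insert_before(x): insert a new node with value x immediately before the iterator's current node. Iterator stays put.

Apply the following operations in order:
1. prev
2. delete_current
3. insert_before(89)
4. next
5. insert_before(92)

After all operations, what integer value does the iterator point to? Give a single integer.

After 1 (prev): list=[2, 1, 8, 4, 3, 5] cursor@2
After 2 (delete_current): list=[1, 8, 4, 3, 5] cursor@1
After 3 (insert_before(89)): list=[89, 1, 8, 4, 3, 5] cursor@1
After 4 (next): list=[89, 1, 8, 4, 3, 5] cursor@8
After 5 (insert_before(92)): list=[89, 1, 92, 8, 4, 3, 5] cursor@8

Answer: 8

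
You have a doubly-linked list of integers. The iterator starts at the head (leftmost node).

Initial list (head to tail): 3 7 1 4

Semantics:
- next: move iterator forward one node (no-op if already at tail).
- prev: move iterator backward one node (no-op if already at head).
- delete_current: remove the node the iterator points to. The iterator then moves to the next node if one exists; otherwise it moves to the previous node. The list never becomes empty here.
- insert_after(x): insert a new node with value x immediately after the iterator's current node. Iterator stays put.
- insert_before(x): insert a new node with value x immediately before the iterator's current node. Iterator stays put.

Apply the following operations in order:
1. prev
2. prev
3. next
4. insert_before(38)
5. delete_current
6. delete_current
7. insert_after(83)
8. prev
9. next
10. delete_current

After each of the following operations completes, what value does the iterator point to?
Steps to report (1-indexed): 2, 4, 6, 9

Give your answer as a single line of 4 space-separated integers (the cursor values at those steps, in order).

Answer: 3 7 4 4

Derivation:
After 1 (prev): list=[3, 7, 1, 4] cursor@3
After 2 (prev): list=[3, 7, 1, 4] cursor@3
After 3 (next): list=[3, 7, 1, 4] cursor@7
After 4 (insert_before(38)): list=[3, 38, 7, 1, 4] cursor@7
After 5 (delete_current): list=[3, 38, 1, 4] cursor@1
After 6 (delete_current): list=[3, 38, 4] cursor@4
After 7 (insert_after(83)): list=[3, 38, 4, 83] cursor@4
After 8 (prev): list=[3, 38, 4, 83] cursor@38
After 9 (next): list=[3, 38, 4, 83] cursor@4
After 10 (delete_current): list=[3, 38, 83] cursor@83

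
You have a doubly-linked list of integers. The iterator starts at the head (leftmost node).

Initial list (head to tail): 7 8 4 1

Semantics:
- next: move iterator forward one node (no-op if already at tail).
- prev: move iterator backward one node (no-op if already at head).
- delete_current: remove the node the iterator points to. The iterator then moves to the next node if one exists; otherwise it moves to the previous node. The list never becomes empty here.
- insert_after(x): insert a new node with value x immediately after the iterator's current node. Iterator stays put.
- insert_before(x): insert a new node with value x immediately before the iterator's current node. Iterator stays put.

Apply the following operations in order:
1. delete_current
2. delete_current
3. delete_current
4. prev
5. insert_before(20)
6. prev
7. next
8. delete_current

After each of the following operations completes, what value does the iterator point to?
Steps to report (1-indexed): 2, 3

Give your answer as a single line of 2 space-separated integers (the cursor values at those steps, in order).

After 1 (delete_current): list=[8, 4, 1] cursor@8
After 2 (delete_current): list=[4, 1] cursor@4
After 3 (delete_current): list=[1] cursor@1
After 4 (prev): list=[1] cursor@1
After 5 (insert_before(20)): list=[20, 1] cursor@1
After 6 (prev): list=[20, 1] cursor@20
After 7 (next): list=[20, 1] cursor@1
After 8 (delete_current): list=[20] cursor@20

Answer: 4 1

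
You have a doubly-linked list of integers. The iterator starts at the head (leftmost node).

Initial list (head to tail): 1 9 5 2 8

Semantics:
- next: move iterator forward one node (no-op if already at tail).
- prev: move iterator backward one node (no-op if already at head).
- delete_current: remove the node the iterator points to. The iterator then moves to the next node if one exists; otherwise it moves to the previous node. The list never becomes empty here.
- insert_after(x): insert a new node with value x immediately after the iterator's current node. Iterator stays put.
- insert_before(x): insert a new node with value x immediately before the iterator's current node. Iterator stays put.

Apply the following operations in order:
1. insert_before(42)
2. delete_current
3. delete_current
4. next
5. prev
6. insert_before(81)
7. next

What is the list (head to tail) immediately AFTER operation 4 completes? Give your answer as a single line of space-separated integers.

Answer: 42 5 2 8

Derivation:
After 1 (insert_before(42)): list=[42, 1, 9, 5, 2, 8] cursor@1
After 2 (delete_current): list=[42, 9, 5, 2, 8] cursor@9
After 3 (delete_current): list=[42, 5, 2, 8] cursor@5
After 4 (next): list=[42, 5, 2, 8] cursor@2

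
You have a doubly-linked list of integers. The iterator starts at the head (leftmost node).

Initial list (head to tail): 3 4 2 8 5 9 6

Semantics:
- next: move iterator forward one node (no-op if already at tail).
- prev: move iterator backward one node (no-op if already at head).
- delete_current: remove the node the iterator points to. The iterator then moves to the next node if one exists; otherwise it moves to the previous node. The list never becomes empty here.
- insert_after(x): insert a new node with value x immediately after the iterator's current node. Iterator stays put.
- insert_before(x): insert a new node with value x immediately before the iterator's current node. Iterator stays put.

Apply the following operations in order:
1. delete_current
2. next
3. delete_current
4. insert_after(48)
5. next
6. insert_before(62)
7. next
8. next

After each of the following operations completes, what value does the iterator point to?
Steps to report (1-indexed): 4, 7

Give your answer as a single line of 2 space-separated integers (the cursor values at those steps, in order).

After 1 (delete_current): list=[4, 2, 8, 5, 9, 6] cursor@4
After 2 (next): list=[4, 2, 8, 5, 9, 6] cursor@2
After 3 (delete_current): list=[4, 8, 5, 9, 6] cursor@8
After 4 (insert_after(48)): list=[4, 8, 48, 5, 9, 6] cursor@8
After 5 (next): list=[4, 8, 48, 5, 9, 6] cursor@48
After 6 (insert_before(62)): list=[4, 8, 62, 48, 5, 9, 6] cursor@48
After 7 (next): list=[4, 8, 62, 48, 5, 9, 6] cursor@5
After 8 (next): list=[4, 8, 62, 48, 5, 9, 6] cursor@9

Answer: 8 5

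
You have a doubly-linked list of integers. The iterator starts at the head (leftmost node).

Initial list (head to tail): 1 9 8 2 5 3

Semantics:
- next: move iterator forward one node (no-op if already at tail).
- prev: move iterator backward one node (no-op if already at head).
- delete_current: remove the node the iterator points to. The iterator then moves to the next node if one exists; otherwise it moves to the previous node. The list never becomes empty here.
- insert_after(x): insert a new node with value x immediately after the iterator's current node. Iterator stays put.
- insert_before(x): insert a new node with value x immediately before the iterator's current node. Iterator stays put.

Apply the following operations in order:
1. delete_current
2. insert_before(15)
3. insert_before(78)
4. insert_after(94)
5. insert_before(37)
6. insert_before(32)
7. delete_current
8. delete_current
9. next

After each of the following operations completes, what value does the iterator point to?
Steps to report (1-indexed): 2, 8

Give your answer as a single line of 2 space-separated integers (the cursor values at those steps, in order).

Answer: 9 8

Derivation:
After 1 (delete_current): list=[9, 8, 2, 5, 3] cursor@9
After 2 (insert_before(15)): list=[15, 9, 8, 2, 5, 3] cursor@9
After 3 (insert_before(78)): list=[15, 78, 9, 8, 2, 5, 3] cursor@9
After 4 (insert_after(94)): list=[15, 78, 9, 94, 8, 2, 5, 3] cursor@9
After 5 (insert_before(37)): list=[15, 78, 37, 9, 94, 8, 2, 5, 3] cursor@9
After 6 (insert_before(32)): list=[15, 78, 37, 32, 9, 94, 8, 2, 5, 3] cursor@9
After 7 (delete_current): list=[15, 78, 37, 32, 94, 8, 2, 5, 3] cursor@94
After 8 (delete_current): list=[15, 78, 37, 32, 8, 2, 5, 3] cursor@8
After 9 (next): list=[15, 78, 37, 32, 8, 2, 5, 3] cursor@2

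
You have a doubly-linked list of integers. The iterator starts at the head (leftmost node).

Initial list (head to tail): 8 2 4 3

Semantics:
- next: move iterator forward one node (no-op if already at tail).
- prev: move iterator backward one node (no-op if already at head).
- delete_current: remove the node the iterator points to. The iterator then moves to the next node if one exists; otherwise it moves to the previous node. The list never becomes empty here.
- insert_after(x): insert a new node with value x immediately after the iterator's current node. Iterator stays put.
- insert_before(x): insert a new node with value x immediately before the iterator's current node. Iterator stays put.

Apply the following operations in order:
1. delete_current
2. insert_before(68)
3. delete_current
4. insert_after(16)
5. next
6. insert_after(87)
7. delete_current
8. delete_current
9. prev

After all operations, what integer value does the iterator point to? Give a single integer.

Answer: 4

Derivation:
After 1 (delete_current): list=[2, 4, 3] cursor@2
After 2 (insert_before(68)): list=[68, 2, 4, 3] cursor@2
After 3 (delete_current): list=[68, 4, 3] cursor@4
After 4 (insert_after(16)): list=[68, 4, 16, 3] cursor@4
After 5 (next): list=[68, 4, 16, 3] cursor@16
After 6 (insert_after(87)): list=[68, 4, 16, 87, 3] cursor@16
After 7 (delete_current): list=[68, 4, 87, 3] cursor@87
After 8 (delete_current): list=[68, 4, 3] cursor@3
After 9 (prev): list=[68, 4, 3] cursor@4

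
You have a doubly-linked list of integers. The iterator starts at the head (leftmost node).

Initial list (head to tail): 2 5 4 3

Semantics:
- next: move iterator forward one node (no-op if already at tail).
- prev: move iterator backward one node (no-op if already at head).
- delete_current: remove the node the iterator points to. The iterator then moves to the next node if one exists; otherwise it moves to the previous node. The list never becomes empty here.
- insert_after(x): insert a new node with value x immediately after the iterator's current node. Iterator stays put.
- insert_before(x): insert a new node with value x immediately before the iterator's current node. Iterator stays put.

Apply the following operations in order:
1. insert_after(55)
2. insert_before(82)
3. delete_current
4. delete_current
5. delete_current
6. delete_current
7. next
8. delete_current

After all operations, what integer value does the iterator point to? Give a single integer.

Answer: 82

Derivation:
After 1 (insert_after(55)): list=[2, 55, 5, 4, 3] cursor@2
After 2 (insert_before(82)): list=[82, 2, 55, 5, 4, 3] cursor@2
After 3 (delete_current): list=[82, 55, 5, 4, 3] cursor@55
After 4 (delete_current): list=[82, 5, 4, 3] cursor@5
After 5 (delete_current): list=[82, 4, 3] cursor@4
After 6 (delete_current): list=[82, 3] cursor@3
After 7 (next): list=[82, 3] cursor@3
After 8 (delete_current): list=[82] cursor@82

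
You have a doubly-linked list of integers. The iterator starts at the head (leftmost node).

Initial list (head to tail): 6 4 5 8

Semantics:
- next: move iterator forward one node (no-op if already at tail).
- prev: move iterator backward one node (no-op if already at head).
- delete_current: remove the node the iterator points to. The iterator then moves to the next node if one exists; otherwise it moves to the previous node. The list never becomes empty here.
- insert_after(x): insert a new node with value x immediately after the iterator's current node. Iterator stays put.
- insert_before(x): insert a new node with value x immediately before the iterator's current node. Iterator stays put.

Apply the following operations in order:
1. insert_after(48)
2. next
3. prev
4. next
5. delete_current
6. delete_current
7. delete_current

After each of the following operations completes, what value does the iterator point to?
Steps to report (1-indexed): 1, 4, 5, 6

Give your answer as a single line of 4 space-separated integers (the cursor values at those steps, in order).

Answer: 6 48 4 5

Derivation:
After 1 (insert_after(48)): list=[6, 48, 4, 5, 8] cursor@6
After 2 (next): list=[6, 48, 4, 5, 8] cursor@48
After 3 (prev): list=[6, 48, 4, 5, 8] cursor@6
After 4 (next): list=[6, 48, 4, 5, 8] cursor@48
After 5 (delete_current): list=[6, 4, 5, 8] cursor@4
After 6 (delete_current): list=[6, 5, 8] cursor@5
After 7 (delete_current): list=[6, 8] cursor@8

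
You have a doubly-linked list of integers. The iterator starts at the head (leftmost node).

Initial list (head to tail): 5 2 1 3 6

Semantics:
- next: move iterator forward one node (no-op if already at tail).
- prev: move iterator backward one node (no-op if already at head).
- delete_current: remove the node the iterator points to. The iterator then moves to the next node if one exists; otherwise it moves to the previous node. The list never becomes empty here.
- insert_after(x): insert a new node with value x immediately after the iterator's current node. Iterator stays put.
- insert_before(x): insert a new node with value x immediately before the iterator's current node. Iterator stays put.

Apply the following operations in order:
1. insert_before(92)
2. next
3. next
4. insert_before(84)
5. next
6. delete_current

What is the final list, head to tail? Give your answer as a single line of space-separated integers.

After 1 (insert_before(92)): list=[92, 5, 2, 1, 3, 6] cursor@5
After 2 (next): list=[92, 5, 2, 1, 3, 6] cursor@2
After 3 (next): list=[92, 5, 2, 1, 3, 6] cursor@1
After 4 (insert_before(84)): list=[92, 5, 2, 84, 1, 3, 6] cursor@1
After 5 (next): list=[92, 5, 2, 84, 1, 3, 6] cursor@3
After 6 (delete_current): list=[92, 5, 2, 84, 1, 6] cursor@6

Answer: 92 5 2 84 1 6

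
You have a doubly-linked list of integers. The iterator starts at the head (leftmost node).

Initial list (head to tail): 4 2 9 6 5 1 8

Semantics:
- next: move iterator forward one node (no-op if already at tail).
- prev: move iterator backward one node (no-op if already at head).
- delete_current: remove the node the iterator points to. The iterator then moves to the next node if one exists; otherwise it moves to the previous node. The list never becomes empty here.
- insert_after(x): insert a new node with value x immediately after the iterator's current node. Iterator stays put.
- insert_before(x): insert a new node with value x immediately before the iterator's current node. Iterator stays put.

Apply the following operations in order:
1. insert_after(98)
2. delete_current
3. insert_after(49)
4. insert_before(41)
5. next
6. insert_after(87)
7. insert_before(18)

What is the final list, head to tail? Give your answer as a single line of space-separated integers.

Answer: 41 98 18 49 87 2 9 6 5 1 8

Derivation:
After 1 (insert_after(98)): list=[4, 98, 2, 9, 6, 5, 1, 8] cursor@4
After 2 (delete_current): list=[98, 2, 9, 6, 5, 1, 8] cursor@98
After 3 (insert_after(49)): list=[98, 49, 2, 9, 6, 5, 1, 8] cursor@98
After 4 (insert_before(41)): list=[41, 98, 49, 2, 9, 6, 5, 1, 8] cursor@98
After 5 (next): list=[41, 98, 49, 2, 9, 6, 5, 1, 8] cursor@49
After 6 (insert_after(87)): list=[41, 98, 49, 87, 2, 9, 6, 5, 1, 8] cursor@49
After 7 (insert_before(18)): list=[41, 98, 18, 49, 87, 2, 9, 6, 5, 1, 8] cursor@49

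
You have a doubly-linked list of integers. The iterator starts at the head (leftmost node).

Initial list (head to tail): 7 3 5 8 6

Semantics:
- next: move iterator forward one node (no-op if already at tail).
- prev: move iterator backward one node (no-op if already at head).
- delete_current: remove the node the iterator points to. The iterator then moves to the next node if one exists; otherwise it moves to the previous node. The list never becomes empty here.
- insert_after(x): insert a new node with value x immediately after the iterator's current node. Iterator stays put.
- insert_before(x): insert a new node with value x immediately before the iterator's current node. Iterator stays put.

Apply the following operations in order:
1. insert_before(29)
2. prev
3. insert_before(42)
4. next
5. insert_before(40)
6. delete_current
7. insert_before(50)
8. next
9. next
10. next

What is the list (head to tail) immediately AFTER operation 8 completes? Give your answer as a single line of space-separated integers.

Answer: 42 29 40 50 3 5 8 6

Derivation:
After 1 (insert_before(29)): list=[29, 7, 3, 5, 8, 6] cursor@7
After 2 (prev): list=[29, 7, 3, 5, 8, 6] cursor@29
After 3 (insert_before(42)): list=[42, 29, 7, 3, 5, 8, 6] cursor@29
After 4 (next): list=[42, 29, 7, 3, 5, 8, 6] cursor@7
After 5 (insert_before(40)): list=[42, 29, 40, 7, 3, 5, 8, 6] cursor@7
After 6 (delete_current): list=[42, 29, 40, 3, 5, 8, 6] cursor@3
After 7 (insert_before(50)): list=[42, 29, 40, 50, 3, 5, 8, 6] cursor@3
After 8 (next): list=[42, 29, 40, 50, 3, 5, 8, 6] cursor@5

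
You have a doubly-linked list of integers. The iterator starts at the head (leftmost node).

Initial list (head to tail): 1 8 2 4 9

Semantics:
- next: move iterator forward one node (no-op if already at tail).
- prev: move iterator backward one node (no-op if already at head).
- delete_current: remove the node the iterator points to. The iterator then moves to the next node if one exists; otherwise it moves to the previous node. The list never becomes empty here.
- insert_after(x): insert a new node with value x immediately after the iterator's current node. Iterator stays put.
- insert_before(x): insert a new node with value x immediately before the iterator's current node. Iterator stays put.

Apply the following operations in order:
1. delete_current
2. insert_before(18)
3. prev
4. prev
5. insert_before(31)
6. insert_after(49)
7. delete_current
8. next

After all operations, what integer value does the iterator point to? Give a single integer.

After 1 (delete_current): list=[8, 2, 4, 9] cursor@8
After 2 (insert_before(18)): list=[18, 8, 2, 4, 9] cursor@8
After 3 (prev): list=[18, 8, 2, 4, 9] cursor@18
After 4 (prev): list=[18, 8, 2, 4, 9] cursor@18
After 5 (insert_before(31)): list=[31, 18, 8, 2, 4, 9] cursor@18
After 6 (insert_after(49)): list=[31, 18, 49, 8, 2, 4, 9] cursor@18
After 7 (delete_current): list=[31, 49, 8, 2, 4, 9] cursor@49
After 8 (next): list=[31, 49, 8, 2, 4, 9] cursor@8

Answer: 8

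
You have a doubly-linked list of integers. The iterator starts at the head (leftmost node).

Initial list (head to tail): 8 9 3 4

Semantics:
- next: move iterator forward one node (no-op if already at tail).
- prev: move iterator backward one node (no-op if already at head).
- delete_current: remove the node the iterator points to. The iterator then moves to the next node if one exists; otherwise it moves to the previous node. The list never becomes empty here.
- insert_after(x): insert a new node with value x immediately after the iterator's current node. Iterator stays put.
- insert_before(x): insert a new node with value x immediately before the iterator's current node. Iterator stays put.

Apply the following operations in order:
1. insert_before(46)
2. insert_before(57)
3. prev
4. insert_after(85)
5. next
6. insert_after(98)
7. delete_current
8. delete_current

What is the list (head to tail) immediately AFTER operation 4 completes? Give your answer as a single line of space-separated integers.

After 1 (insert_before(46)): list=[46, 8, 9, 3, 4] cursor@8
After 2 (insert_before(57)): list=[46, 57, 8, 9, 3, 4] cursor@8
After 3 (prev): list=[46, 57, 8, 9, 3, 4] cursor@57
After 4 (insert_after(85)): list=[46, 57, 85, 8, 9, 3, 4] cursor@57

Answer: 46 57 85 8 9 3 4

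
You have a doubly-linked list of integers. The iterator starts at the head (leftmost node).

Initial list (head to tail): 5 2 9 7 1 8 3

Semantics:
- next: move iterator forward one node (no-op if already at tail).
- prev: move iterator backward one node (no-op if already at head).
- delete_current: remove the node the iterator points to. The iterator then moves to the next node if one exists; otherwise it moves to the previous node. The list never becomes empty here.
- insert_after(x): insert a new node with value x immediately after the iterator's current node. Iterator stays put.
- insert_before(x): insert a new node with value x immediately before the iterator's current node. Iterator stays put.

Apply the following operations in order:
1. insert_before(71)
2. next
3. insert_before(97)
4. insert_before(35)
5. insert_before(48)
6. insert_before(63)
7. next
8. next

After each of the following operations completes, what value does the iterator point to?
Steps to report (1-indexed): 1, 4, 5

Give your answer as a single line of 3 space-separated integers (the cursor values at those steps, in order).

After 1 (insert_before(71)): list=[71, 5, 2, 9, 7, 1, 8, 3] cursor@5
After 2 (next): list=[71, 5, 2, 9, 7, 1, 8, 3] cursor@2
After 3 (insert_before(97)): list=[71, 5, 97, 2, 9, 7, 1, 8, 3] cursor@2
After 4 (insert_before(35)): list=[71, 5, 97, 35, 2, 9, 7, 1, 8, 3] cursor@2
After 5 (insert_before(48)): list=[71, 5, 97, 35, 48, 2, 9, 7, 1, 8, 3] cursor@2
After 6 (insert_before(63)): list=[71, 5, 97, 35, 48, 63, 2, 9, 7, 1, 8, 3] cursor@2
After 7 (next): list=[71, 5, 97, 35, 48, 63, 2, 9, 7, 1, 8, 3] cursor@9
After 8 (next): list=[71, 5, 97, 35, 48, 63, 2, 9, 7, 1, 8, 3] cursor@7

Answer: 5 2 2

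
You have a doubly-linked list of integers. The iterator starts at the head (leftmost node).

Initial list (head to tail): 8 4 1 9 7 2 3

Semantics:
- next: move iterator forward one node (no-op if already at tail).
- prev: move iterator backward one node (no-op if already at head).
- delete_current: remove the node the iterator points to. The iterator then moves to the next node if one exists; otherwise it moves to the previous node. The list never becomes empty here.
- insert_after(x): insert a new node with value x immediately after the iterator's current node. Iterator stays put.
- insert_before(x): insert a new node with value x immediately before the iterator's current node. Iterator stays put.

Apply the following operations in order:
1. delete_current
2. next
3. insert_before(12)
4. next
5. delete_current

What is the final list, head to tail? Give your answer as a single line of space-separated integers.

Answer: 4 12 1 7 2 3

Derivation:
After 1 (delete_current): list=[4, 1, 9, 7, 2, 3] cursor@4
After 2 (next): list=[4, 1, 9, 7, 2, 3] cursor@1
After 3 (insert_before(12)): list=[4, 12, 1, 9, 7, 2, 3] cursor@1
After 4 (next): list=[4, 12, 1, 9, 7, 2, 3] cursor@9
After 5 (delete_current): list=[4, 12, 1, 7, 2, 3] cursor@7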